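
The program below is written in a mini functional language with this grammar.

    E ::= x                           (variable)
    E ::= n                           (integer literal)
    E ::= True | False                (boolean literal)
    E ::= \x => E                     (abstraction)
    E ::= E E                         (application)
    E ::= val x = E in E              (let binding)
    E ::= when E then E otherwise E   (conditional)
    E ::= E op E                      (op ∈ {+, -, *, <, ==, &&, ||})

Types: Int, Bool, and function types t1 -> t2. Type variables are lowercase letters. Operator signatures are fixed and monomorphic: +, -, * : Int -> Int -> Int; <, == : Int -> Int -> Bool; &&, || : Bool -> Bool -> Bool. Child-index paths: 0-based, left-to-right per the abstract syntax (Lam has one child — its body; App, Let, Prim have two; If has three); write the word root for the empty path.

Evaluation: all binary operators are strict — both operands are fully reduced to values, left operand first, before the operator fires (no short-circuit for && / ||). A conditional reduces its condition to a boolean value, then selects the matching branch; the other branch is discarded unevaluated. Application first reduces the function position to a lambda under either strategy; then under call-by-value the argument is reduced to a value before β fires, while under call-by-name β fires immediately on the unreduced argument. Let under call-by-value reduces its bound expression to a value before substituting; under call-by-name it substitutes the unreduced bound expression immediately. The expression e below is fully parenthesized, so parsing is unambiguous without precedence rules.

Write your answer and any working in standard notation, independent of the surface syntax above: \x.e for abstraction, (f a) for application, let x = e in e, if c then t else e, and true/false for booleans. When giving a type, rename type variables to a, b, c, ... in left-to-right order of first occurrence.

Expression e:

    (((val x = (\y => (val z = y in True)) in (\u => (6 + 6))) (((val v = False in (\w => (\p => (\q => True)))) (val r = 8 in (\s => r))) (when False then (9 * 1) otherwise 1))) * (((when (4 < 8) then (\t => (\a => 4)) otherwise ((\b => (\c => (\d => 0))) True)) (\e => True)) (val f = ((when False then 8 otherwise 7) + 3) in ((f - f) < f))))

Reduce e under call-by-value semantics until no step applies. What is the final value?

Trace:
step 0: (((let x = (\y.(let z = y in true)) in (\u.(6 + 6))) (((let v = false in (\w.(\p.(\q.true)))) (let r = 8 in (\s.r))) (if false then (9 * 1) else 1))) * (((if (4 < 8) then (\t.(\a.4)) else ((\b.(\c.(\d.0))) true)) (\e.true)) (let f = ((if false then 8 else 7) + 3) in ((f - f) < f))))
step 1: [let@0.0] (((\u.(6 + 6)) (((let v = false in (\w.(\p.(\q.true)))) (let r = 8 in (\s.r))) (if false then (9 * 1) else 1))) * (((if (4 < 8) then (\t.(\a.4)) else ((\b.(\c.(\d.0))) true)) (\e.true)) (let f = ((if false then 8 else 7) + 3) in ((f - f) < f))))
step 2: [let@0.1.0.0] (((\u.(6 + 6)) (((\w.(\p.(\q.true))) (let r = 8 in (\s.r))) (if false then (9 * 1) else 1))) * (((if (4 < 8) then (\t.(\a.4)) else ((\b.(\c.(\d.0))) true)) (\e.true)) (let f = ((if false then 8 else 7) + 3) in ((f - f) < f))))
step 3: [let@0.1.0.1] (((\u.(6 + 6)) (((\w.(\p.(\q.true))) (\s.8)) (if false then (9 * 1) else 1))) * (((if (4 < 8) then (\t.(\a.4)) else ((\b.(\c.(\d.0))) true)) (\e.true)) (let f = ((if false then 8 else 7) + 3) in ((f - f) < f))))
step 4: [beta@0.1.0] (((\u.(6 + 6)) ((\p.(\q.true)) (if false then (9 * 1) else 1))) * (((if (4 < 8) then (\t.(\a.4)) else ((\b.(\c.(\d.0))) true)) (\e.true)) (let f = ((if false then 8 else 7) + 3) in ((f - f) < f))))
step 5: [if@0.1.1] (((\u.(6 + 6)) ((\p.(\q.true)) 1)) * (((if (4 < 8) then (\t.(\a.4)) else ((\b.(\c.(\d.0))) true)) (\e.true)) (let f = ((if false then 8 else 7) + 3) in ((f - f) < f))))
step 6: [beta@0.1] (((\u.(6 + 6)) (\q.true)) * (((if (4 < 8) then (\t.(\a.4)) else ((\b.(\c.(\d.0))) true)) (\e.true)) (let f = ((if false then 8 else 7) + 3) in ((f - f) < f))))
step 7: [beta@0] ((6 + 6) * (((if (4 < 8) then (\t.(\a.4)) else ((\b.(\c.(\d.0))) true)) (\e.true)) (let f = ((if false then 8 else 7) + 3) in ((f - f) < f))))
step 8: [delta@0] (12 * (((if (4 < 8) then (\t.(\a.4)) else ((\b.(\c.(\d.0))) true)) (\e.true)) (let f = ((if false then 8 else 7) + 3) in ((f - f) < f))))
step 9: [delta@1.0.0.0] (12 * (((if true then (\t.(\a.4)) else ((\b.(\c.(\d.0))) true)) (\e.true)) (let f = ((if false then 8 else 7) + 3) in ((f - f) < f))))
step 10: [if@1.0.0] (12 * (((\t.(\a.4)) (\e.true)) (let f = ((if false then 8 else 7) + 3) in ((f - f) < f))))
step 11: [beta@1.0] (12 * ((\a.4) (let f = ((if false then 8 else 7) + 3) in ((f - f) < f))))
step 12: [if@1.1.0.0] (12 * ((\a.4) (let f = (7 + 3) in ((f - f) < f))))
step 13: [delta@1.1.0] (12 * ((\a.4) (let f = 10 in ((f - f) < f))))
step 14: [let@1.1] (12 * ((\a.4) ((10 - 10) < 10)))
step 15: [delta@1.1.0] (12 * ((\a.4) (0 < 10)))
step 16: [delta@1.1] (12 * ((\a.4) true))
step 17: [beta@1] (12 * 4)
step 18: [delta@root] 48

Answer: 48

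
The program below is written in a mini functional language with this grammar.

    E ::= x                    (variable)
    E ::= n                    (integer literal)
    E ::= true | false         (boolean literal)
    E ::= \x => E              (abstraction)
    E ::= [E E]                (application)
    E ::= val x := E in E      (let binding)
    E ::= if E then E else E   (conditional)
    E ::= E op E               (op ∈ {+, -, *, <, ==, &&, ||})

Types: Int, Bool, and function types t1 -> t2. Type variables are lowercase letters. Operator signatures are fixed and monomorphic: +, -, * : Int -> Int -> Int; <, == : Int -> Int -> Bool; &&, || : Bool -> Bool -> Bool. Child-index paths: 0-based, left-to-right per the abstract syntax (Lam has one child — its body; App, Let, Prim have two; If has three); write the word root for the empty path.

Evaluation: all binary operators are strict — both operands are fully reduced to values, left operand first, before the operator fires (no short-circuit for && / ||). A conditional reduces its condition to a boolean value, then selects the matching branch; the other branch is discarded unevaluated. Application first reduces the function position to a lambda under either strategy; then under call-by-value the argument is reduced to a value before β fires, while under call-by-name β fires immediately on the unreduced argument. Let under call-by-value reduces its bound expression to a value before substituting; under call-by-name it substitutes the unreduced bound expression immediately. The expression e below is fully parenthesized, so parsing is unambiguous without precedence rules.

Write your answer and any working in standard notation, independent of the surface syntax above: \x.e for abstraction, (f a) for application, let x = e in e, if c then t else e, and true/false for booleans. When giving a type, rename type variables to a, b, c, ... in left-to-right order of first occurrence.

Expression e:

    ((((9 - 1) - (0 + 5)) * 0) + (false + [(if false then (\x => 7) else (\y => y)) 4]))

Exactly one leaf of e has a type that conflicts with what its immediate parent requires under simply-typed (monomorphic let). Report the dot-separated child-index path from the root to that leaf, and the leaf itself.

Answer: 1.0 : false

Trace:
  unify Int ~ Int
  unify Int ~ Int
  unify Int ~ Int
  unify Int ~ Int
  unify Int ~ Int
  unify Int ~ Int
  unify Int ~ Int
  unify Int ~ Int
  unify Int ~ Int
  unify Bool ~ Int
  FAIL: mismatch Bool ~ Int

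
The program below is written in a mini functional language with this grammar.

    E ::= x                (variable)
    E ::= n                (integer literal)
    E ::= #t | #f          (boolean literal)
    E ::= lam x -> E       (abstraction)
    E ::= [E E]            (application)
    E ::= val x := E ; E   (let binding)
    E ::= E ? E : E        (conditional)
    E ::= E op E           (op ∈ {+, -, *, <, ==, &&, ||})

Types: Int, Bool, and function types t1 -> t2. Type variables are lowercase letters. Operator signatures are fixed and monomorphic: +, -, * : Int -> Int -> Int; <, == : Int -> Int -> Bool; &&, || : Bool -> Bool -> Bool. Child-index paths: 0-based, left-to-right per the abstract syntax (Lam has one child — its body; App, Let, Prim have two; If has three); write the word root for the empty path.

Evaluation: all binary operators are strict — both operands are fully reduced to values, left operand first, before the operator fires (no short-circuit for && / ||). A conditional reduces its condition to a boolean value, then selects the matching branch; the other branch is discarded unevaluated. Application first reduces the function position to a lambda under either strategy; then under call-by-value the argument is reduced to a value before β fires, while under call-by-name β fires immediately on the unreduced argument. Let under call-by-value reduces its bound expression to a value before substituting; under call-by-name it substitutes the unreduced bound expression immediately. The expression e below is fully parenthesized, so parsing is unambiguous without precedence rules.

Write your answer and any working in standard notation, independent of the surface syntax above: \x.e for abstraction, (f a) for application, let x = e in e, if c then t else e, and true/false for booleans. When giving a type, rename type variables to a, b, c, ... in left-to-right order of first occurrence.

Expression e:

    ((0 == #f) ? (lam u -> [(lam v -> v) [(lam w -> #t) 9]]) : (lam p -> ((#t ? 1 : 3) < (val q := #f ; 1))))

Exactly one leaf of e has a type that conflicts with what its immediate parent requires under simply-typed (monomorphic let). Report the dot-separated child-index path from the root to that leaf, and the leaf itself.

Answer: 0.1 : false

Derivation:
  unify Int ~ Int
  unify Bool ~ Int
  FAIL: mismatch Bool ~ Int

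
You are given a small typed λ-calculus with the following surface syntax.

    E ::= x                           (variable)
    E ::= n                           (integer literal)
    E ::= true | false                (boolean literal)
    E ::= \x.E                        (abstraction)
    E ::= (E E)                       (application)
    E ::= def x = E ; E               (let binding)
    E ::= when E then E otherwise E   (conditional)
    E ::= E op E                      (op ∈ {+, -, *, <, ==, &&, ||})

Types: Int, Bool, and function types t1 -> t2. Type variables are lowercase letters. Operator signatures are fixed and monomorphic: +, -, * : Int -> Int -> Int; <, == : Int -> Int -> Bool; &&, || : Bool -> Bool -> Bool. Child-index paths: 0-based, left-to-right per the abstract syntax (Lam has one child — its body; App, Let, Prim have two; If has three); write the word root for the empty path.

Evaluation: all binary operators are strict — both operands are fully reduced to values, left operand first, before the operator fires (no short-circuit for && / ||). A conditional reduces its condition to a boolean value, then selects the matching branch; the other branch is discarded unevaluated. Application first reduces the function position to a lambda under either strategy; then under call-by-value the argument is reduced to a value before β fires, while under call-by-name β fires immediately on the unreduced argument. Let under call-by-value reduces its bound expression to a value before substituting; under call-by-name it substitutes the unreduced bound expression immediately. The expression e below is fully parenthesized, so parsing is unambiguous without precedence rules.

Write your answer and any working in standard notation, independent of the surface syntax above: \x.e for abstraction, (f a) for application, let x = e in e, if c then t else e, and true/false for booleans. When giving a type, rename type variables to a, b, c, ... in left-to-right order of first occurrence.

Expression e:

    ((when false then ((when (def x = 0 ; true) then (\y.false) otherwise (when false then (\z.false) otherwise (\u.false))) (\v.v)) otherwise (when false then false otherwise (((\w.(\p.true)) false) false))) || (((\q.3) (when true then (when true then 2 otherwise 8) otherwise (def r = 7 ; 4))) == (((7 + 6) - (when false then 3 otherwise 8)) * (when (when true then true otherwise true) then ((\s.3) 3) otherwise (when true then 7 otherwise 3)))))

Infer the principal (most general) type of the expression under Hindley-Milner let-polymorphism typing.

Answer: Bool

Working:
  unify Bool ~ Bool
let x : Int
  unify Bool ~ Bool
\y._ : a -> Bool
  unify Bool ~ Bool
\z._ : b -> Bool
\u._ : c -> Bool
  unify b -> Bool ~ c -> Bool
  unify b ~ c
  unify Bool ~ Bool
  unify a -> Bool ~ c -> Bool
  unify a ~ c
  unify Bool ~ Bool
v : d
\v._ : d -> d
  unify c -> Bool ~ (d -> d) -> e
  unify c ~ d -> d
  unify Bool ~ e
_ _ : Bool
  unify Bool ~ Bool
\p._ : g -> Bool
\w._ : f -> g -> Bool
  unify f -> g -> Bool ~ Bool -> h
  unify f ~ Bool
  unify g -> Bool ~ h
_ _ : g -> Bool
  unify g -> Bool ~ Bool -> i
  unify g ~ Bool
  unify Bool ~ i
_ _ : Bool
  unify Bool ~ Bool
  unify Bool ~ Bool
  unify Bool ~ Bool
\q._ : j -> Int
  unify Bool ~ Bool
  unify Bool ~ Bool
  unify Int ~ Int
let r : Int
  unify Int ~ Int
  unify j -> Int ~ Int -> k
  unify j ~ Int
  unify Int ~ k
_ _ : Int
  unify Int ~ Int
  unify Int ~ Int
  unify Int ~ Int
  unify Int ~ Int
  unify Bool ~ Bool
  unify Int ~ Int
  unify Int ~ Int
  unify Int ~ Int
  unify Bool ~ Bool
  unify Bool ~ Bool
  unify Bool ~ Bool
\s._ : l -> Int
  unify l -> Int ~ Int -> m
  unify l ~ Int
  unify Int ~ m
_ _ : Int
  unify Bool ~ Bool
  unify Int ~ Int
  unify Int ~ Int
  unify Int ~ Int
  unify Int ~ Int
  unify Bool ~ Bool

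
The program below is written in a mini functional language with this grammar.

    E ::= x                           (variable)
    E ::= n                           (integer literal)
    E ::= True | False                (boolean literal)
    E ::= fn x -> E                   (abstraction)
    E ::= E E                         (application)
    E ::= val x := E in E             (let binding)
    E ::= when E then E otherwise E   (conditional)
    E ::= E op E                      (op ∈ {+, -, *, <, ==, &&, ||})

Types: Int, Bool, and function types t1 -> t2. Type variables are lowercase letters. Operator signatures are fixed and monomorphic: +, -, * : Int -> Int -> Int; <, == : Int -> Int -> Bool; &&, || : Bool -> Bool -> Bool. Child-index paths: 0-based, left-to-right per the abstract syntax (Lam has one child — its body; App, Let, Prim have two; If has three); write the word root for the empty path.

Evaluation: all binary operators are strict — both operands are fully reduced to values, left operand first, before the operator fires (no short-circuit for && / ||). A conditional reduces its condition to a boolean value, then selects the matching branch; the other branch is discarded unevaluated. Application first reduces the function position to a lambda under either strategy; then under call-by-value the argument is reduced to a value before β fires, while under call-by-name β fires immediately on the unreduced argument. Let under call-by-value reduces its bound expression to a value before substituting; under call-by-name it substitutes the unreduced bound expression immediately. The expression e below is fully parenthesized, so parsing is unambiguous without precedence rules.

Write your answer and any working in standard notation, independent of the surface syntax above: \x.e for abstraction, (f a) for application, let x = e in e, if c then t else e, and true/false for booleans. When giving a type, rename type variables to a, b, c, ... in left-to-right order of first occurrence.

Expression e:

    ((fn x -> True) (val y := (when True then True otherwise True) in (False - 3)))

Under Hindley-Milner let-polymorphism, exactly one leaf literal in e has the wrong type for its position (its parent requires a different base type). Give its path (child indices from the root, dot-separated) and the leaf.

Answer: 1.1.0 : false

Derivation:
\x._ : a -> Bool
  unify Bool ~ Bool
  unify Bool ~ Bool
let y : Bool
  unify Bool ~ Int
  FAIL: mismatch Bool ~ Int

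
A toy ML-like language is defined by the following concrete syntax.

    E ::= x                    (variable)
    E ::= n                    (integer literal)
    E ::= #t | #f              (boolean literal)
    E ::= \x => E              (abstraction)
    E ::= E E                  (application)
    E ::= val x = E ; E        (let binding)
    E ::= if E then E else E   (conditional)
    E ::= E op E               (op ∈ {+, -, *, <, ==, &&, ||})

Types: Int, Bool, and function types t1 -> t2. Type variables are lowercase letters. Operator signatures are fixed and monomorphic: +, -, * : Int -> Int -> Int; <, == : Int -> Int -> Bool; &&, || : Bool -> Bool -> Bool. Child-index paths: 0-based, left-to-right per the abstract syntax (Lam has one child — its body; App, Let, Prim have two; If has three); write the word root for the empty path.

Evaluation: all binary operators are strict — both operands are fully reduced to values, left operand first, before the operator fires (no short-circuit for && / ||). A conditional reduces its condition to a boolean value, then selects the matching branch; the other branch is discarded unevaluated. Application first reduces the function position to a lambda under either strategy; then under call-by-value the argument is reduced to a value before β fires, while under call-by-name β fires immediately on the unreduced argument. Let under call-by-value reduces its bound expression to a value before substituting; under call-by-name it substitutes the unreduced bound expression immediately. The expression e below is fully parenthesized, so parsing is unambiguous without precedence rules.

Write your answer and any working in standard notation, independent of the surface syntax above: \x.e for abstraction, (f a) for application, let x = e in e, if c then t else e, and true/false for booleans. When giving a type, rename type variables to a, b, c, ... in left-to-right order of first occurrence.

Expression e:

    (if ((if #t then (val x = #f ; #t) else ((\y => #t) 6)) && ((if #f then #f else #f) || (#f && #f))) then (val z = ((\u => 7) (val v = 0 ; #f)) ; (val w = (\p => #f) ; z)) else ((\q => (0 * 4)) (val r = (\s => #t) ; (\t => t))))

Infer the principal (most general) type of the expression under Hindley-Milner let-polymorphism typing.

Answer: Int

Working:
  unify Bool ~ Bool
let x : Bool
\y._ : a -> Bool
  unify a -> Bool ~ Int -> b
  unify a ~ Int
  unify Bool ~ b
_ _ : Bool
  unify Bool ~ Bool
  unify Bool ~ Bool
  unify Bool ~ Bool
  unify Bool ~ Bool
  unify Bool ~ Bool
  unify Bool ~ Bool
  unify Bool ~ Bool
  unify Bool ~ Bool
  unify Bool ~ Bool
  unify Bool ~ Bool
\u._ : c -> Int
let v : Int
  unify c -> Int ~ Bool -> d
  unify c ~ Bool
  unify Int ~ d
_ _ : Int
let z : Int
\p._ : e -> Bool
let w : forall. e -> Bool
z : Int
  unify Int ~ Int
  unify Int ~ Int
\q._ : f -> Int
\s._ : g -> Bool
let r : forall. g -> Bool
t : h
\t._ : h -> h
  unify f -> Int ~ (h -> h) -> i
  unify f ~ h -> h
  unify Int ~ i
_ _ : Int
  unify Int ~ Int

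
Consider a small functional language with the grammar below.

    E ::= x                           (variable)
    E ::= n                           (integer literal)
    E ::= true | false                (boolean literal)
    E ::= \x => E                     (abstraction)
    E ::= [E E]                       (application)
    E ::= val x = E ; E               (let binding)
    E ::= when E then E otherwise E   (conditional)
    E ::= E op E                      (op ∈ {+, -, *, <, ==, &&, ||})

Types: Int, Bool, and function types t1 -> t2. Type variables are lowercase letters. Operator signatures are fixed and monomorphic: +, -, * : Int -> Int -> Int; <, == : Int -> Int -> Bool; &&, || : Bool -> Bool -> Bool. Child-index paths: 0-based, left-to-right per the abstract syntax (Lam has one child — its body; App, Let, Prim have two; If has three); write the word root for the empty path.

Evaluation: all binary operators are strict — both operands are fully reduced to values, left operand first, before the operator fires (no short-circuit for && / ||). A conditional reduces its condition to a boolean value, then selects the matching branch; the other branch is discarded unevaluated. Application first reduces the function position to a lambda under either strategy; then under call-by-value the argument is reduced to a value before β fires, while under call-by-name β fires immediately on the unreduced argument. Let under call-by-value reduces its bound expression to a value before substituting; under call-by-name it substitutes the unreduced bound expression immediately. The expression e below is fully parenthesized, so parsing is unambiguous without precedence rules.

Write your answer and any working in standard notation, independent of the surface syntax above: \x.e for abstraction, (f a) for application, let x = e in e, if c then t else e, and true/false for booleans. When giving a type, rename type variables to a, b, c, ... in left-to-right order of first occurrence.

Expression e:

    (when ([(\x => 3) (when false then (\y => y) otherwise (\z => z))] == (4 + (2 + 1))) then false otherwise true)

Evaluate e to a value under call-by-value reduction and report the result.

Answer: true

Trace:
step 0: (if (((\x.3) (if false then (\y.y) else (\z.z))) == (4 + (2 + 1))) then false else true)
step 1: [if@0.0.1] (if (((\x.3) (\z.z)) == (4 + (2 + 1))) then false else true)
step 2: [beta@0.0] (if (3 == (4 + (2 + 1))) then false else true)
step 3: [delta@0.1.1] (if (3 == (4 + 3)) then false else true)
step 4: [delta@0.1] (if (3 == 7) then false else true)
step 5: [delta@0] (if false then false else true)
step 6: [if@root] true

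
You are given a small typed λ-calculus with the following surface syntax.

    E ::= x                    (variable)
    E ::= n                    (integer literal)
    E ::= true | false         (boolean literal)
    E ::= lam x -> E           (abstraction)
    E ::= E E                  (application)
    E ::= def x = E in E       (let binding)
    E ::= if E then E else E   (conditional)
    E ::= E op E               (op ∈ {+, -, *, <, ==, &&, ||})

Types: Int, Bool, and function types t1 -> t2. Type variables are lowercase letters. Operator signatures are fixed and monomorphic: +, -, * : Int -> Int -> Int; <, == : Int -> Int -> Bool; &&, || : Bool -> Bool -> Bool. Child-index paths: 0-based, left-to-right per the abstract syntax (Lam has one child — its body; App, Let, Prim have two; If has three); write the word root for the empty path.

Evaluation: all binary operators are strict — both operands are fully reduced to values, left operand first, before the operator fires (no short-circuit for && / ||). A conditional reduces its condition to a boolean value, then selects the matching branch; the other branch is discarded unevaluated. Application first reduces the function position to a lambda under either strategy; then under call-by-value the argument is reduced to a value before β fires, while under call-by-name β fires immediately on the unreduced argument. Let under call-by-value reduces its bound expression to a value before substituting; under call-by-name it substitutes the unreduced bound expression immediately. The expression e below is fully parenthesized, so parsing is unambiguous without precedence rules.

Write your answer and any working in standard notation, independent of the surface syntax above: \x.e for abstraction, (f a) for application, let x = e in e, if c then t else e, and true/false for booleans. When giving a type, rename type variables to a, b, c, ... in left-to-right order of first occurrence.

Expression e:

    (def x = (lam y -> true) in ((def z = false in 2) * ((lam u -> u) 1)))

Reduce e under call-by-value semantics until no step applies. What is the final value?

Answer: 2

Derivation:
step 0: (let x = (\y.true) in ((let z = false in 2) * ((\u.u) 1)))
step 1: [let@root] ((let z = false in 2) * ((\u.u) 1))
step 2: [let@0] (2 * ((\u.u) 1))
step 3: [beta@1] (2 * 1)
step 4: [delta@root] 2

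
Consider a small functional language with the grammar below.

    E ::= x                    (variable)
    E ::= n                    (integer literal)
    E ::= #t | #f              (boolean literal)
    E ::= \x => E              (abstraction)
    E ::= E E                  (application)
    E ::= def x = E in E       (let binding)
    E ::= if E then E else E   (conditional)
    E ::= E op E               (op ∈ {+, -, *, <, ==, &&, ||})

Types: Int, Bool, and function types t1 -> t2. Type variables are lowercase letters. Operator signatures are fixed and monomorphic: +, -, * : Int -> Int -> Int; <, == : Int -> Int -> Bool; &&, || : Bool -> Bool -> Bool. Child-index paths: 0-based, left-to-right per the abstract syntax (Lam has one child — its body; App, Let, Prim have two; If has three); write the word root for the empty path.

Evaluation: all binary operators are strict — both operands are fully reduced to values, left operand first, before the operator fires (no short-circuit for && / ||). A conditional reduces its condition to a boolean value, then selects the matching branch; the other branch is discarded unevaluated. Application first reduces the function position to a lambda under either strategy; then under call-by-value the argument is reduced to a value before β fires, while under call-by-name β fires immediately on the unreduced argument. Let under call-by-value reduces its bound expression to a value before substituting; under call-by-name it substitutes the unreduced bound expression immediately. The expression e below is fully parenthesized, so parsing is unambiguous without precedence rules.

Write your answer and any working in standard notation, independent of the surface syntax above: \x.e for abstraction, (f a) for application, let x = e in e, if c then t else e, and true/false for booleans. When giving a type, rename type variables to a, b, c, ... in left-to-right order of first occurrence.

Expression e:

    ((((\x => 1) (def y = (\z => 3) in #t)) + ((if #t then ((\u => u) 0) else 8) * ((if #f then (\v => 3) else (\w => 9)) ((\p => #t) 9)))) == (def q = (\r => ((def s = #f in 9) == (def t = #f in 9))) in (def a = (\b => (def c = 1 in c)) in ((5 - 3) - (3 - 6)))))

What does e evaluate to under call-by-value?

Working:
step 0: ((((\x.1) (let y = (\z.3) in true)) + ((if true then ((\u.u) 0) else 8) * ((if false then (\v.3) else (\w.9)) ((\p.true) 9)))) == (let q = (\r.((let s = false in 9) == (let t = false in 9))) in (let a = (\b.(let c = 1 in c)) in ((5 - 3) - (3 - 6)))))
step 1: [let@0.0.1] ((((\x.1) true) + ((if true then ((\u.u) 0) else 8) * ((if false then (\v.3) else (\w.9)) ((\p.true) 9)))) == (let q = (\r.((let s = false in 9) == (let t = false in 9))) in (let a = (\b.(let c = 1 in c)) in ((5 - 3) - (3 - 6)))))
step 2: [beta@0.0] ((1 + ((if true then ((\u.u) 0) else 8) * ((if false then (\v.3) else (\w.9)) ((\p.true) 9)))) == (let q = (\r.((let s = false in 9) == (let t = false in 9))) in (let a = (\b.(let c = 1 in c)) in ((5 - 3) - (3 - 6)))))
step 3: [if@0.1.0] ((1 + (((\u.u) 0) * ((if false then (\v.3) else (\w.9)) ((\p.true) 9)))) == (let q = (\r.((let s = false in 9) == (let t = false in 9))) in (let a = (\b.(let c = 1 in c)) in ((5 - 3) - (3 - 6)))))
step 4: [beta@0.1.0] ((1 + (0 * ((if false then (\v.3) else (\w.9)) ((\p.true) 9)))) == (let q = (\r.((let s = false in 9) == (let t = false in 9))) in (let a = (\b.(let c = 1 in c)) in ((5 - 3) - (3 - 6)))))
step 5: [if@0.1.1.0] ((1 + (0 * ((\w.9) ((\p.true) 9)))) == (let q = (\r.((let s = false in 9) == (let t = false in 9))) in (let a = (\b.(let c = 1 in c)) in ((5 - 3) - (3 - 6)))))
step 6: [beta@0.1.1.1] ((1 + (0 * ((\w.9) true))) == (let q = (\r.((let s = false in 9) == (let t = false in 9))) in (let a = (\b.(let c = 1 in c)) in ((5 - 3) - (3 - 6)))))
step 7: [beta@0.1.1] ((1 + (0 * 9)) == (let q = (\r.((let s = false in 9) == (let t = false in 9))) in (let a = (\b.(let c = 1 in c)) in ((5 - 3) - (3 - 6)))))
step 8: [delta@0.1] ((1 + 0) == (let q = (\r.((let s = false in 9) == (let t = false in 9))) in (let a = (\b.(let c = 1 in c)) in ((5 - 3) - (3 - 6)))))
step 9: [delta@0] (1 == (let q = (\r.((let s = false in 9) == (let t = false in 9))) in (let a = (\b.(let c = 1 in c)) in ((5 - 3) - (3 - 6)))))
step 10: [let@1] (1 == (let a = (\b.(let c = 1 in c)) in ((5 - 3) - (3 - 6))))
step 11: [let@1] (1 == ((5 - 3) - (3 - 6)))
step 12: [delta@1.0] (1 == (2 - (3 - 6)))
step 13: [delta@1.1] (1 == (2 - -3))
step 14: [delta@1] (1 == 5)
step 15: [delta@root] false

Answer: false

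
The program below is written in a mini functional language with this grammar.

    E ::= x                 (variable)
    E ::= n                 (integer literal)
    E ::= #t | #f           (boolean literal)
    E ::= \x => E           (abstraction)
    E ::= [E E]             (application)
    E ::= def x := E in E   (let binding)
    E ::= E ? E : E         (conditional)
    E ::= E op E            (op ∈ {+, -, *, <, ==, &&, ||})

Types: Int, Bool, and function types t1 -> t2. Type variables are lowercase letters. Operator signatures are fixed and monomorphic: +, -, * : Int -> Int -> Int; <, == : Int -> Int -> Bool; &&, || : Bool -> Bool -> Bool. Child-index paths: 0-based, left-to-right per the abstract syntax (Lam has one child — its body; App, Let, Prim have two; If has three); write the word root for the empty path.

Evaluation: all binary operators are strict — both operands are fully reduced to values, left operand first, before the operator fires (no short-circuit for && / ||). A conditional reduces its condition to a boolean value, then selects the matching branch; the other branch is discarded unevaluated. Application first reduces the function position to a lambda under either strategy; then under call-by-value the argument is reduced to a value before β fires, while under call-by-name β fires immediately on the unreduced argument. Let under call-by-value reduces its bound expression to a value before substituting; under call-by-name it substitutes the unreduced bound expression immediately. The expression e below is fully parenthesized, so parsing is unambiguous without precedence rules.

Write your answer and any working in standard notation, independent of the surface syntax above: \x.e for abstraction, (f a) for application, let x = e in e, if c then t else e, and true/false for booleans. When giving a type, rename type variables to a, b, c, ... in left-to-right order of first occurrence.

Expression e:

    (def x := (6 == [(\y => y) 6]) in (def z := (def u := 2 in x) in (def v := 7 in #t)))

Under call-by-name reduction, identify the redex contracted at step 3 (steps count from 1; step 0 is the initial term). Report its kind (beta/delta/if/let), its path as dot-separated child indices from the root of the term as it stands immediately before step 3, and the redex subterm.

Working:
step 0: (let x = (6 == ((\y.y) 6)) in (let z = (let u = 2 in x) in (let v = 7 in true)))
step 1: [let@root] (let z = (let u = 2 in (6 == ((\y.y) 6))) in (let v = 7 in true))
step 2: [let@root] (let v = 7 in true)
step 3: [let@root] true

Answer: let at root : (let v = 7 in true)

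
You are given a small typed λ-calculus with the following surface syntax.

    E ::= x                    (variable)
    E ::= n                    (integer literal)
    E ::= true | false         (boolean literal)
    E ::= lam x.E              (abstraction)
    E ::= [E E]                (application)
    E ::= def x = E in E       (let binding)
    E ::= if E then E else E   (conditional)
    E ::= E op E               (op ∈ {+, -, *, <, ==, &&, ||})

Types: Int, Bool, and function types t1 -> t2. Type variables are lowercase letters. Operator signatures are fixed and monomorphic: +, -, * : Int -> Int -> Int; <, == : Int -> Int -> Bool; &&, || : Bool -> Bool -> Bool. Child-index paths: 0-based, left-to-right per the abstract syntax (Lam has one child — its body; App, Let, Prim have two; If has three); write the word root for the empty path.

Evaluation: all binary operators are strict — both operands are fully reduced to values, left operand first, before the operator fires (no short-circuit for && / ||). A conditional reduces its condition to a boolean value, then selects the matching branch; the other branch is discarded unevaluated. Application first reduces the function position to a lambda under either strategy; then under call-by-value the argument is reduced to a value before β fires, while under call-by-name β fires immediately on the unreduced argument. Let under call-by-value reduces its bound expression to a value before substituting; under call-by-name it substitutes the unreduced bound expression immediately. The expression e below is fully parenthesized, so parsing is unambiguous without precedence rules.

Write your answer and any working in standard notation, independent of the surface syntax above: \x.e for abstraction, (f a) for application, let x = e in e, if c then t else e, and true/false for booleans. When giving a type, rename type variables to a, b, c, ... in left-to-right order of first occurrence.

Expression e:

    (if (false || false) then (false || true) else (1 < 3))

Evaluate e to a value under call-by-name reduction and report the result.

Derivation:
step 0: (if (false || false) then (false || true) else (1 < 3))
step 1: [delta@0] (if false then (false || true) else (1 < 3))
step 2: [if@root] (1 < 3)
step 3: [delta@root] true

Answer: true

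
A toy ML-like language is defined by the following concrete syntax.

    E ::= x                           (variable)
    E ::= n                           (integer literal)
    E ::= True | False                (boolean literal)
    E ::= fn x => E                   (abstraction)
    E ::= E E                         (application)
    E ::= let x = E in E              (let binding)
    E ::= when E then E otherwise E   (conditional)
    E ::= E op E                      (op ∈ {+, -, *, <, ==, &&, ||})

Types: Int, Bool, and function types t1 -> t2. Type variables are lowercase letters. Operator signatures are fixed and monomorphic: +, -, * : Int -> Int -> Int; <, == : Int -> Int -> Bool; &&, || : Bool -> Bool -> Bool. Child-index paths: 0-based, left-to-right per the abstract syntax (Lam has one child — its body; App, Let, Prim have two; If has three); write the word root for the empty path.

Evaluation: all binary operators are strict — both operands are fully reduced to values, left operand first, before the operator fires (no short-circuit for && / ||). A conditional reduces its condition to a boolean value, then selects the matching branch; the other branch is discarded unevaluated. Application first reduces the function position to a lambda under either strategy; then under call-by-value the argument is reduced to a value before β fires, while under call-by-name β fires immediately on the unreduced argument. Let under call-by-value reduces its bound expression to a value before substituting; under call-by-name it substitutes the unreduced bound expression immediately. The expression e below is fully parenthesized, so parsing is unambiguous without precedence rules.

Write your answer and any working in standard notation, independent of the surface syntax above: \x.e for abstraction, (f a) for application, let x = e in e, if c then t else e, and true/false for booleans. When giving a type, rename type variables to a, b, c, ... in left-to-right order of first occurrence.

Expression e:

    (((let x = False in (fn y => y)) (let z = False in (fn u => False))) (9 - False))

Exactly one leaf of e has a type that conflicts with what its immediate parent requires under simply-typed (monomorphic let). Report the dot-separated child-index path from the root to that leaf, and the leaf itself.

Derivation:
let x : Bool
y : a
\y._ : a -> a
let z : Bool
\u._ : b -> Bool
  unify a -> a ~ (b -> Bool) -> c
  unify a ~ b -> Bool
  unify b -> Bool ~ c
_ _ : b -> Bool
  unify Int ~ Int
  unify Bool ~ Int
  FAIL: mismatch Bool ~ Int

Answer: 1.1 : false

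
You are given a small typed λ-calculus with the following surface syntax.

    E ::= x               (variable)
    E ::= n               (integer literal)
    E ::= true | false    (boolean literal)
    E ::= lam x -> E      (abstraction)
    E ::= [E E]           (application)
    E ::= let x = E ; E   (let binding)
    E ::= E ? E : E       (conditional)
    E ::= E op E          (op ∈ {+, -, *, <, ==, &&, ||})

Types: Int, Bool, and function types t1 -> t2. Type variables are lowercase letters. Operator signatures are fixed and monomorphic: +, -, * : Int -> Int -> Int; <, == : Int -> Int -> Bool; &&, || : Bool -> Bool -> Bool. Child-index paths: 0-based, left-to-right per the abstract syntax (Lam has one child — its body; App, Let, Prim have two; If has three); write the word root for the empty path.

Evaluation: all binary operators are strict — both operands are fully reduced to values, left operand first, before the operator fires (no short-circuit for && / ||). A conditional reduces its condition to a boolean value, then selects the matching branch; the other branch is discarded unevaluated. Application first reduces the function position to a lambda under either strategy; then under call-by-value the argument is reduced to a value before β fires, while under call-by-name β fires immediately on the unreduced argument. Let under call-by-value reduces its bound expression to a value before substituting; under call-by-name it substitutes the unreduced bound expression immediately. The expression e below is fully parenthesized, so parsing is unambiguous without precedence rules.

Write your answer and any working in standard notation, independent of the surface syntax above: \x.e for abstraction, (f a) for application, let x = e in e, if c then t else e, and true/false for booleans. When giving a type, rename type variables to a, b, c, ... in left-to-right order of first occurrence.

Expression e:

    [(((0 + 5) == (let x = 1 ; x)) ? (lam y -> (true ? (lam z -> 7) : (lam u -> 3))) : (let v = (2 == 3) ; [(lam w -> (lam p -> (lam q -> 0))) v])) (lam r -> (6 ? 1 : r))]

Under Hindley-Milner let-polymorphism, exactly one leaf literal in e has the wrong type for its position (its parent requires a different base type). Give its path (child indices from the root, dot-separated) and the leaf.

Answer: 1.0.0 : 6

Working:
  unify Int ~ Int
  unify Int ~ Int
  unify Int ~ Int
let x : Int
x : Int
  unify Int ~ Int
  unify Bool ~ Bool
  unify Bool ~ Bool
\z._ : b -> Int
\u._ : c -> Int
  unify b -> Int ~ c -> Int
  unify b ~ c
  unify Int ~ Int
\y._ : a -> c -> Int
  unify Int ~ Int
  unify Int ~ Int
let v : Bool
\q._ : f -> Int
\p._ : e -> f -> Int
\w._ : d -> e -> f -> Int
v : Bool
  unify d -> e -> f -> Int ~ Bool -> g
  unify d ~ Bool
  unify e -> f -> Int ~ g
_ _ : e -> f -> Int
  unify a -> c -> Int ~ e -> f -> Int
  unify a ~ e
  unify c -> Int ~ f -> Int
  unify c ~ f
  unify Int ~ Int
  unify Int ~ Bool
  FAIL: mismatch Int ~ Bool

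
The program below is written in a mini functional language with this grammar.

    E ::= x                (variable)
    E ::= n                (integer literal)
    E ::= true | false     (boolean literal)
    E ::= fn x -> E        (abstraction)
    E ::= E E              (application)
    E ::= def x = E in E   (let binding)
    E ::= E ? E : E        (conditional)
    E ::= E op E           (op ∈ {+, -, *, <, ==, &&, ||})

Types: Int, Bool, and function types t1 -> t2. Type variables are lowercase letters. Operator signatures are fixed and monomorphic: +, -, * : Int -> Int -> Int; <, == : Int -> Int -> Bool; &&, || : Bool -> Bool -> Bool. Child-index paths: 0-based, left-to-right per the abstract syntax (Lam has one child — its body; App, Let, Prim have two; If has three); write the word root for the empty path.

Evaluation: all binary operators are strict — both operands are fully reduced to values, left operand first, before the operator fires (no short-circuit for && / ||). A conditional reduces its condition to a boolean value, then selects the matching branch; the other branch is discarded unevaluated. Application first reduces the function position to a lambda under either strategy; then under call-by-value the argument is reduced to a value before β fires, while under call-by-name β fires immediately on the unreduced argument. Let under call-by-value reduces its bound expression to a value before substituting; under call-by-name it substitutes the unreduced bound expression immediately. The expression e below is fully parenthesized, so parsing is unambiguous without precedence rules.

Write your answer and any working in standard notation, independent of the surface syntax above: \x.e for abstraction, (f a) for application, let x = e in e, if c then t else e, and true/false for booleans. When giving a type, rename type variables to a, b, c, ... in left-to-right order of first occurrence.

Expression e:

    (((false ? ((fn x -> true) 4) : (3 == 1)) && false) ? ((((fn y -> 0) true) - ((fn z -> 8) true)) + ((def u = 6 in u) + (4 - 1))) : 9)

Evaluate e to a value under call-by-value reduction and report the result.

Derivation:
step 0: (if ((if false then ((\x.true) 4) else (3 == 1)) && false) then ((((\y.0) true) - ((\z.8) true)) + ((let u = 6 in u) + (4 - 1))) else 9)
step 1: [if@0.0] (if ((3 == 1) && false) then ((((\y.0) true) - ((\z.8) true)) + ((let u = 6 in u) + (4 - 1))) else 9)
step 2: [delta@0.0] (if (false && false) then ((((\y.0) true) - ((\z.8) true)) + ((let u = 6 in u) + (4 - 1))) else 9)
step 3: [delta@0] (if false then ((((\y.0) true) - ((\z.8) true)) + ((let u = 6 in u) + (4 - 1))) else 9)
step 4: [if@root] 9

Answer: 9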